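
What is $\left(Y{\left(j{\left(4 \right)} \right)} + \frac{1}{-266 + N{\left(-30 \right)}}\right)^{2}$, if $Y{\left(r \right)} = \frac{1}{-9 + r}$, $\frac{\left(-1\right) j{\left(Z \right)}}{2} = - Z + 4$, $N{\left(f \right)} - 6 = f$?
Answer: $\frac{89401}{6812100} \approx 0.013124$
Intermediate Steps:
$N{\left(f \right)} = 6 + f$
$j{\left(Z \right)} = -8 + 2 Z$ ($j{\left(Z \right)} = - 2 \left(- Z + 4\right) = - 2 \left(4 - Z\right) = -8 + 2 Z$)
$\left(Y{\left(j{\left(4 \right)} \right)} + \frac{1}{-266 + N{\left(-30 \right)}}\right)^{2} = \left(\frac{1}{-9 + \left(-8 + 2 \cdot 4\right)} + \frac{1}{-266 + \left(6 - 30\right)}\right)^{2} = \left(\frac{1}{-9 + \left(-8 + 8\right)} + \frac{1}{-266 - 24}\right)^{2} = \left(\frac{1}{-9 + 0} + \frac{1}{-290}\right)^{2} = \left(\frac{1}{-9} - \frac{1}{290}\right)^{2} = \left(- \frac{1}{9} - \frac{1}{290}\right)^{2} = \left(- \frac{299}{2610}\right)^{2} = \frac{89401}{6812100}$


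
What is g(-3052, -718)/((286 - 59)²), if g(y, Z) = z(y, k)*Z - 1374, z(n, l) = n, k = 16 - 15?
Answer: 2189962/51529 ≈ 42.500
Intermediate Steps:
k = 1
g(y, Z) = -1374 + Z*y (g(y, Z) = y*Z - 1374 = Z*y - 1374 = -1374 + Z*y)
g(-3052, -718)/((286 - 59)²) = (-1374 - 718*(-3052))/((286 - 59)²) = (-1374 + 2191336)/(227²) = 2189962/51529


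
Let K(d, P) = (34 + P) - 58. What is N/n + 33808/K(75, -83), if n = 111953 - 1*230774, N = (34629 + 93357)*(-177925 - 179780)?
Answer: 1631524912514/4237949 ≈ 3.8498e+5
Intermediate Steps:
N = -45781232130 (N = 127986*(-357705) = -45781232130)
n = -118821 (n = 111953 - 230774 = -118821)
K(d, P) = -24 + P
N/n + 33808/K(75, -83) = -45781232130/(-118821) + 33808/(-24 - 83) = -45781232130*(-1/118821) + 33808/(-107) = 15260410710/39607 + 33808*(-1/107) = 15260410710/39607 - 33808/107 = 1631524912514/4237949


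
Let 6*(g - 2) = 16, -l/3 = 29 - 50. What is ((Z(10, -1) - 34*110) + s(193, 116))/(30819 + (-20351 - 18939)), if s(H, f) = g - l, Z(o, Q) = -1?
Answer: 11398/25413 ≈ 0.44851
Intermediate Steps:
l = 63 (l = -3*(29 - 50) = -3*(-21) = 63)
g = 14/3 (g = 2 + (⅙)*16 = 2 + 8/3 = 14/3 ≈ 4.6667)
s(H, f) = -175/3 (s(H, f) = 14/3 - 1*63 = 14/3 - 63 = -175/3)
((Z(10, -1) - 34*110) + s(193, 116))/(30819 + (-20351 - 18939)) = ((-1 - 34*110) - 175/3)/(30819 + (-20351 - 18939)) = ((-1 - 3740) - 175/3)/(30819 - 39290) = (-3741 - 175/3)/(-8471) = -11398/3*(-1/8471) = 11398/25413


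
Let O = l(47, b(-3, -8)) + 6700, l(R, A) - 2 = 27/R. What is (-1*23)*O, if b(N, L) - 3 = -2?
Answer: -7245483/47 ≈ -1.5416e+5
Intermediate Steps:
b(N, L) = 1 (b(N, L) = 3 - 2 = 1)
l(R, A) = 2 + 27/R
O = 315021/47 (O = (2 + 27/47) + 6700 = 121/47 + 6700 = 315021/47 ≈ 6702.6)
(-1*23)*O = -1*23*(315021/47) = -23*315021/47 = -7245483/47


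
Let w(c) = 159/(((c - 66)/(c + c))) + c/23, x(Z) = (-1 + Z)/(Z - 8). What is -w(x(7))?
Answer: -1207/46 ≈ -26.239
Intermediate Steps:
x(Z) = (-1 + Z)/(-8 + Z)
w(c) = c/23 + 318*c/(-66 + c) (w(c) = 159/(((-66 + c)/((2*c)))) + c*(1/23) = 159/(((-66 + c)*(1/(2*c)))) + c/23 = 159/(((-66 + c)/(2*c))) + c/23 = 159*(2*c/(-66 + c)) + c/23 = 318*c/(-66 + c) + c/23 = c/23 + 318*c/(-66 + c))
-w(x(7)) = -(-1 + 7)/(-8 + 7)*(7248 + (-1 + 7)/(-8 + 7))/(23*(-66 + (-1 + 7)/(-8 + 7))) = -6/(-1)*(7248 + 6/(-1))/(23*(-66 + 6/(-1))) = -(-1*6)*(7248 - 1*6)/(23*(-66 - 1*6)) = -(-6)*(7248 - 6)/(23*(-66 - 6)) = -(-6)*7242/(23*(-72)) = -(-6)*(-1)*7242/(23*72) = -1*1207/46 = -1207/46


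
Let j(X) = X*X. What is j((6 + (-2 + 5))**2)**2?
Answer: 43046721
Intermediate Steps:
j(X) = X**2
j((6 + (-2 + 5))**2)**2 = (((6 + (-2 + 5))**2)**2)**2 = (((6 + 3)**2)**2)**2 = ((9**2)**2)**2 = (81**2)**2 = 6561**2 = 43046721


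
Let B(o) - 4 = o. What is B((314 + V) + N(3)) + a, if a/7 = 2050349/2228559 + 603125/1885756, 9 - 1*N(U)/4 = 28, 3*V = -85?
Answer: 311470674575807/1400839501868 ≈ 222.35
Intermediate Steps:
V = -85/3 (V = (⅓)*(-85) = -85/3 ≈ -28.333)
N(U) = -76 (N(U) = 36 - 4*28 = 36 - 112 = -76)
B(o) = 4 + o
a = 36473903030033/4202518505604 (a = 7*(2050349/2228559 + 603125/1885756) = 7*(5210557575719/4202518505604) = 36473903030033/4202518505604 ≈ 8.6791)
B((314 + V) + N(3)) + a = (4 + ((314 - 85/3) - 76)) + 36473903030033/4202518505604 = (4 + (857/3 - 76)) + 36473903030033/4202518505604 = (4 + 629/3) + 36473903030033/4202518505604 = 641/3 + 36473903030033/4202518505604 = 311470674575807/1400839501868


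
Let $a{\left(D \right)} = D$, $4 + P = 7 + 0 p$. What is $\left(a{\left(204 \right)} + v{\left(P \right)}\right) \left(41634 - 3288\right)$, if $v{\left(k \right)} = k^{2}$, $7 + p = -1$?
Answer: $8167698$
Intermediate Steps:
$p = -8$ ($p = -7 - 1 = -8$)
$P = 3$ ($P = -4 + \left(7 + 0 \left(-8\right)\right) = -4 + \left(7 + 0\right) = -4 + 7 = 3$)
$\left(a{\left(204 \right)} + v{\left(P \right)}\right) \left(41634 - 3288\right) = \left(204 + 3^{2}\right) \left(41634 - 3288\right) = \left(204 + 9\right) 38346 = 213 \cdot 38346 = 8167698$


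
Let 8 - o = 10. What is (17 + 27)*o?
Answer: -88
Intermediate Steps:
o = -2 (o = 8 - 1*10 = 8 - 10 = -2)
(17 + 27)*o = (17 + 27)*(-2) = 44*(-2) = -88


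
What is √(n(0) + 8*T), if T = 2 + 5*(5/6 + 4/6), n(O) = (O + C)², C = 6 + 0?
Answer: 4*√7 ≈ 10.583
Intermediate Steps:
C = 6
n(O) = (6 + O)² (n(O) = (O + 6)² = (6 + O)²)
T = 19/2 (T = 2 + 5*(5*(⅙) + 4*(⅙)) = 2 + 5*(⅚ + ⅔) = 2 + 5*(3/2) = 2 + 15/2 = 19/2 ≈ 9.5000)
√(n(0) + 8*T) = √((6 + 0)² + 8*(19/2)) = √(6² + 76) = √(36 + 76) = √112 = 4*√7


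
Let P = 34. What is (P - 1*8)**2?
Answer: 676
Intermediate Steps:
(P - 1*8)**2 = (34 - 1*8)**2 = (34 - 8)**2 = 26**2 = 676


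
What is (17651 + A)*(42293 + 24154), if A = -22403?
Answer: -315756144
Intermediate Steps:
(17651 + A)*(42293 + 24154) = (17651 - 22403)*(42293 + 24154) = -4752*66447 = -315756144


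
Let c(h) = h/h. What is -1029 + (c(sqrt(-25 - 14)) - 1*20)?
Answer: -1048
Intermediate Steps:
c(h) = 1
-1029 + (c(sqrt(-25 - 14)) - 1*20) = -1029 + (1 - 1*20) = -1029 + (1 - 20) = -1029 - 19 = -1048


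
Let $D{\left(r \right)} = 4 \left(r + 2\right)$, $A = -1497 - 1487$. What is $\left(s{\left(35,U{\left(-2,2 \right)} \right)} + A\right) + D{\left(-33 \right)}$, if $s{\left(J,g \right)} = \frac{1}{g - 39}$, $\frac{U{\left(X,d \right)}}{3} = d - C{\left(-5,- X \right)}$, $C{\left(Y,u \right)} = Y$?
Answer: $- \frac{55945}{18} \approx -3108.1$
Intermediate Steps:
$U{\left(X,d \right)} = 15 + 3 d$ ($U{\left(X,d \right)} = 3 \left(d - -5\right) = 3 \left(d + 5\right) = 3 \left(5 + d\right) = 15 + 3 d$)
$s{\left(J,g \right)} = \frac{1}{-39 + g}$
$A = -2984$ ($A = -1497 - 1487 = -2984$)
$D{\left(r \right)} = 8 + 4 r$ ($D{\left(r \right)} = 4 \left(2 + r\right) = 8 + 4 r$)
$\left(s{\left(35,U{\left(-2,2 \right)} \right)} + A\right) + D{\left(-33 \right)} = \left(\frac{1}{-39 + \left(15 + 3 \cdot 2\right)} - 2984\right) + \left(8 + 4 \left(-33\right)\right) = \left(\frac{1}{-39 + \left(15 + 6\right)} - 2984\right) + \left(8 - 132\right) = \left(\frac{1}{-39 + 21} - 2984\right) - 124 = \left(\frac{1}{-18} - 2984\right) - 124 = \left(- \frac{1}{18} - 2984\right) - 124 = - \frac{53713}{18} - 124 = - \frac{55945}{18}$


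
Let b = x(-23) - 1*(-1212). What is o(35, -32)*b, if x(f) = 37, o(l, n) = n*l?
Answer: -1398880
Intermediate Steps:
o(l, n) = l*n
b = 1249 (b = 37 - 1*(-1212) = 37 + 1212 = 1249)
o(35, -32)*b = (35*(-32))*1249 = -1120*1249 = -1398880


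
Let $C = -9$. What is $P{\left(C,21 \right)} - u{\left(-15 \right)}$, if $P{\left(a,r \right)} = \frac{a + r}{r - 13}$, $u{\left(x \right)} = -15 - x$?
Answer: $\frac{3}{2} \approx 1.5$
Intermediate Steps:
$P{\left(a,r \right)} = \frac{a + r}{-13 + r}$
$P{\left(C,21 \right)} - u{\left(-15 \right)} = \frac{-9 + 21}{-13 + 21} - \left(-15 - -15\right) = \frac{1}{8} \cdot 12 - \left(-15 + 15\right) = \frac{1}{8} \cdot 12 - 0 = \frac{3}{2} + 0 = \frac{3}{2}$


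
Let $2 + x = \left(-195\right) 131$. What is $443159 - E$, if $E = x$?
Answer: $468706$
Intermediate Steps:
$x = -25547$ ($x = -2 - 25545 = -25547$)
$E = -25547$
$443159 - E = 443159 - -25547 = 443159 + 25547 = 468706$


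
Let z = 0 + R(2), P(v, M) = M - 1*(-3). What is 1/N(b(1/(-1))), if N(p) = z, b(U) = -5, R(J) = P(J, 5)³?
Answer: 1/512 ≈ 0.0019531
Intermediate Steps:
P(v, M) = 3 + M (P(v, M) = M + 3 = 3 + M)
R(J) = 512 (R(J) = (3 + 5)³ = 8³ = 512)
z = 512 (z = 0 + 512 = 512)
N(p) = 512
1/N(b(1/(-1))) = 1/512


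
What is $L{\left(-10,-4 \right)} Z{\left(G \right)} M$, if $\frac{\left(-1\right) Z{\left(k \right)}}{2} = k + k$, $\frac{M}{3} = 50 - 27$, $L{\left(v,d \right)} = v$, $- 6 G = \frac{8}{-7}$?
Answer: $\frac{3680}{7} \approx 525.71$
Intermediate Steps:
$G = \frac{4}{21}$ ($G = - \frac{8 \frac{1}{-7}}{6} = - \frac{8 \left(- \frac{1}{7}\right)}{6} = \left(- \frac{1}{6}\right) \left(- \frac{8}{7}\right) = \frac{4}{21} \approx 0.19048$)
$M = 69$ ($M = 3 \left(50 - 27\right) = 3 \cdot 23 = 69$)
$Z{\left(k \right)} = - 4 k$ ($Z{\left(k \right)} = - 2 \left(k + k\right) = - 2 \cdot 2 k = - 4 k$)
$L{\left(-10,-4 \right)} Z{\left(G \right)} M = - 10 \left(\left(-4\right) \frac{4}{21}\right) 69 = \left(-10\right) \left(- \frac{16}{21}\right) 69 = \frac{160}{21} \cdot 69 = \frac{3680}{7}$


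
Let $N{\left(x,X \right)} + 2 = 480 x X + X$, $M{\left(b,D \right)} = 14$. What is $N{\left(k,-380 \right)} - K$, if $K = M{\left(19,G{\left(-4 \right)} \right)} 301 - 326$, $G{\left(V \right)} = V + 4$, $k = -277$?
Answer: $50520530$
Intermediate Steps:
$G{\left(V \right)} = 4 + V$
$N{\left(x,X \right)} = -2 + X + 480 X x$ ($N{\left(x,X \right)} = -2 + \left(480 x X + X\right) = -2 + \left(480 X x + X\right) = -2 + \left(X + 480 X x\right) = -2 + X + 480 X x$)
$K = 3888$ ($K = 14 \cdot 301 - 326 = 4214 - 326 = 3888$)
$N{\left(k,-380 \right)} - K = \left(-2 - 380 + 480 \left(-380\right) \left(-277\right)\right) - 3888 = \left(-2 - 380 + 50524800\right) - 3888 = 50524418 - 3888 = 50520530$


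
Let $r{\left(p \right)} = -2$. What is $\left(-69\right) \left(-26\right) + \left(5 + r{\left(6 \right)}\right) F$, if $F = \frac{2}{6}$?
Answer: $1795$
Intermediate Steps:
$F = \frac{1}{3}$ ($F = 2 \cdot \frac{1}{6} = \frac{1}{3} \approx 0.33333$)
$\left(-69\right) \left(-26\right) + \left(5 + r{\left(6 \right)}\right) F = \left(-69\right) \left(-26\right) + \left(5 - 2\right) \frac{1}{3} = 1794 + 3 \cdot \frac{1}{3} = 1794 + 1 = 1795$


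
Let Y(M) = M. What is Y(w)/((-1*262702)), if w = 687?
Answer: -687/262702 ≈ -0.0026151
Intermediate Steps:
Y(w)/((-1*262702)) = 687/((-1*262702)) = 687/(-262702) = 687*(-1/262702) = -687/262702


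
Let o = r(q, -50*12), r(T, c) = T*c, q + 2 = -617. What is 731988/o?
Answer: 60999/30950 ≈ 1.9709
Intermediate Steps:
q = -619 (q = -2 - 617 = -619)
o = 371400 (o = -(-30950)*12 = -619*(-600) = 371400)
731988/o = 731988/371400 = 731988*(1/371400) = 60999/30950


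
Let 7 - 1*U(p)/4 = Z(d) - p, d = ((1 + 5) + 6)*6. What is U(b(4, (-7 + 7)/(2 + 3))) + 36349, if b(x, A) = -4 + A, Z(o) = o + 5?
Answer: 36053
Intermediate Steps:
d = 72 (d = (6 + 6)*6 = 12*6 = 72)
Z(o) = 5 + o
U(p) = -280 + 4*p (U(p) = 28 - 4*((5 + 72) - p) = 28 - 4*(77 - p) = 28 + (-308 + 4*p) = -280 + 4*p)
U(b(4, (-7 + 7)/(2 + 3))) + 36349 = (-280 + 4*(-4 + (-7 + 7)/(2 + 3))) + 36349 = (-280 + 4*(-4 + 0/5)) + 36349 = (-280 + 4*(-4 + 0*(1/5))) + 36349 = (-280 + 4*(-4 + 0)) + 36349 = (-280 + 4*(-4)) + 36349 = (-280 - 16) + 36349 = -296 + 36349 = 36053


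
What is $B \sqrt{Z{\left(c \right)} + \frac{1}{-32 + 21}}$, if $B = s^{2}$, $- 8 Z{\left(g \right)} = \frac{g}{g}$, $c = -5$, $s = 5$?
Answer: $\frac{25 i \sqrt{418}}{44} \approx 11.617 i$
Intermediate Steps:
$Z{\left(g \right)} = - \frac{1}{8}$ ($Z{\left(g \right)} = - \frac{g \frac{1}{g}}{8} = \left(- \frac{1}{8}\right) 1 = - \frac{1}{8}$)
$B = 25$ ($B = 5^{2} = 25$)
$B \sqrt{Z{\left(c \right)} + \frac{1}{-32 + 21}} = 25 \sqrt{- \frac{1}{8} + \frac{1}{-32 + 21}} = 25 \sqrt{- \frac{1}{8} + \frac{1}{-11}} = 25 \sqrt{- \frac{1}{8} - \frac{1}{11}} = 25 \sqrt{- \frac{19}{88}} = 25 \frac{i \sqrt{418}}{44} = \frac{25 i \sqrt{418}}{44}$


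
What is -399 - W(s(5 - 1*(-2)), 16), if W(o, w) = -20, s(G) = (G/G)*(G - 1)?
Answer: -379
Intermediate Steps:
s(G) = -1 + G (s(G) = 1*(-1 + G) = -1 + G)
-399 - W(s(5 - 1*(-2)), 16) = -399 - 1*(-20) = -399 + 20 = -379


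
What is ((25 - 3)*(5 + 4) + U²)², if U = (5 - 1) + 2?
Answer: 54756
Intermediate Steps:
U = 6 (U = 4 + 2 = 6)
((25 - 3)*(5 + 4) + U²)² = ((25 - 3)*(5 + 4) + 6²)² = (22*9 + 36)² = (198 + 36)² = 234² = 54756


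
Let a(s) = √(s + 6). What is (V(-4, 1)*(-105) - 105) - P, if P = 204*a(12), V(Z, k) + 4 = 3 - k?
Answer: 105 - 612*√2 ≈ -760.50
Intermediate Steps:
a(s) = √(6 + s)
V(Z, k) = -1 - k (V(Z, k) = -4 + (3 - k) = -1 - k)
P = 612*√2 (P = 204*√(6 + 12) = 204*√18 = 204*(3*√2) = 612*√2 ≈ 865.50)
(V(-4, 1)*(-105) - 105) - P = ((-1 - 1*1)*(-105) - 105) - 612*√2 = ((-1 - 1)*(-105) - 105) - 612*√2 = (-2*(-105) - 105) - 612*√2 = (210 - 105) - 612*√2 = 105 - 612*√2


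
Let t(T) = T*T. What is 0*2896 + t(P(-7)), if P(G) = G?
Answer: 49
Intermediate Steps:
t(T) = T²
0*2896 + t(P(-7)) = 0*2896 + (-7)² = 0 + 49 = 49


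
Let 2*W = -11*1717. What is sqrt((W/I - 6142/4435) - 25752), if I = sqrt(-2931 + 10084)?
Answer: sqrt(-103671172016743742920 - 5314573887737950*sqrt(7153))/63447110 ≈ 160.83*I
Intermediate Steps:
I = sqrt(7153) ≈ 84.575
W = -18887/2 (W = (-11*1717)/2 = (1/2)*(-18887) = -18887/2 ≈ -9443.5)
sqrt((W/I - 6142/4435) - 25752) = sqrt((-18887*sqrt(7153)/7153/2 - 6142/4435) - 25752) = sqrt((-18887*sqrt(7153)/14306 - 6142*1/4435) - 25752) = sqrt((-18887*sqrt(7153)/14306 - 6142/4435) - 25752) = sqrt((-6142/4435 - 18887*sqrt(7153)/14306) - 25752) = sqrt(-114216262/4435 - 18887*sqrt(7153)/14306)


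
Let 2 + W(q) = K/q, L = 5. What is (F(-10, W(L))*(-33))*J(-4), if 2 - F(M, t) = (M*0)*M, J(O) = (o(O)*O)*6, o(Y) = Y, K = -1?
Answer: -6336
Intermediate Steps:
J(O) = 6*O**2 (J(O) = (O*O)*6 = O**2*6 = 6*O**2)
W(q) = -2 - 1/q
F(M, t) = 2 (F(M, t) = 2 - M*0*M = 2 - 0*M = 2 - 1*0 = 2 + 0 = 2)
(F(-10, W(L))*(-33))*J(-4) = (2*(-33))*(6*(-4)**2) = -396*16 = -66*96 = -6336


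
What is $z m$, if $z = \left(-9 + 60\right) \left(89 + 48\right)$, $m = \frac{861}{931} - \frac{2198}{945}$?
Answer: $- \frac{58590653}{5985} \approx -9789.6$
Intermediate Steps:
$m = - \frac{25157}{17955}$ ($m = 861 \cdot \frac{1}{931} - \frac{314}{135} = \frac{123}{133} - \frac{314}{135} = - \frac{25157}{17955} \approx -1.4011$)
$z = 6987$ ($z = 51 \cdot 137 = 6987$)
$z m = 6987 \left(- \frac{25157}{17955}\right) = - \frac{58590653}{5985}$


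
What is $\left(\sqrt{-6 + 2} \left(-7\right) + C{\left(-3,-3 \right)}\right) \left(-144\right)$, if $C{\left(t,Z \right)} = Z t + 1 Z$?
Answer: $-864 + 2016 i \approx -864.0 + 2016.0 i$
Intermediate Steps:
$C{\left(t,Z \right)} = Z + Z t$ ($C{\left(t,Z \right)} = Z t + Z = Z + Z t$)
$\left(\sqrt{-6 + 2} \left(-7\right) + C{\left(-3,-3 \right)}\right) \left(-144\right) = \left(\sqrt{-6 + 2} \left(-7\right) - 3 \left(1 - 3\right)\right) \left(-144\right) = \left(\sqrt{-4} \left(-7\right) - -6\right) \left(-144\right) = \left(2 i \left(-7\right) + 6\right) \left(-144\right) = \left(- 14 i + 6\right) \left(-144\right) = \left(6 - 14 i\right) \left(-144\right) = -864 + 2016 i$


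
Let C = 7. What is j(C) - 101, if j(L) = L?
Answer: -94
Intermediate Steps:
j(C) - 101 = 7 - 101 = -94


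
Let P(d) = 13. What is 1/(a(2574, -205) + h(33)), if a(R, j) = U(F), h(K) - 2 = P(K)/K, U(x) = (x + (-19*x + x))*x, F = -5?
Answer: -33/13946 ≈ -0.0023663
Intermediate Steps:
U(x) = -17*x² (U(x) = (x - 18*x)*x = (-17*x)*x = -17*x²)
h(K) = 2 + 13/K
a(R, j) = -425 (a(R, j) = -17*(-5)² = -17*25 = -425)
1/(a(2574, -205) + h(33)) = 1/(-425 + (2 + 13/33)) = 1/(-425 + 79/33) = 1/(-13946/33) = -33/13946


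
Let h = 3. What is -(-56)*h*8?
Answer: 1344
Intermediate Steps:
-(-56)*h*8 = -(-56)*3*8 = -8*(-21)*8 = 168*8 = 1344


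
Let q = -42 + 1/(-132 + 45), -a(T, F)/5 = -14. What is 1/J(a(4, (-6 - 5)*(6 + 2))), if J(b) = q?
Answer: -87/3655 ≈ -0.023803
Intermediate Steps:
a(T, F) = 70 (a(T, F) = -5*(-14) = 70)
q = -3655/87 (q = -42 + 1/(-87) = -42 - 1/87 = -3655/87 ≈ -42.011)
J(b) = -3655/87
1/J(a(4, (-6 - 5)*(6 + 2))) = 1/(-3655/87) = -87/3655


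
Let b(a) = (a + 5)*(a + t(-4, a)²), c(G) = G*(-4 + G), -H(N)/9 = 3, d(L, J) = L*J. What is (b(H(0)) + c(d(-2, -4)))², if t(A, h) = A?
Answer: 75076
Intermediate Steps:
d(L, J) = J*L
H(N) = -27 (H(N) = -9*3 = -27)
b(a) = (5 + a)*(16 + a) (b(a) = (a + 5)*(a + (-4)²) = (5 + a)*(a + 16) = (5 + a)*(16 + a))
(b(H(0)) + c(d(-2, -4)))² = ((80 + (-27)² + 21*(-27)) + (-4*(-2))*(-4 - 4*(-2)))² = ((80 + 729 - 567) + 8*(-4 + 8))² = (242 + 8*4)² = (242 + 32)² = 274² = 75076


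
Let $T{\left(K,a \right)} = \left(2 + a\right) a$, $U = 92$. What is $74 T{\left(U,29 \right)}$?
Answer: $66526$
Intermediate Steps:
$T{\left(K,a \right)} = a \left(2 + a\right)$
$74 T{\left(U,29 \right)} = 74 \cdot 29 \left(2 + 29\right) = 74 \cdot 29 \cdot 31 = 74 \cdot 899 = 66526$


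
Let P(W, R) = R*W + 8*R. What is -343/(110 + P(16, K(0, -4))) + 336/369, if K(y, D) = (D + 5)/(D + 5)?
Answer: -27181/16482 ≈ -1.6491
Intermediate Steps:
K(y, D) = 1 (K(y, D) = (5 + D)/(5 + D) = 1)
P(W, R) = 8*R + R*W
-343/(110 + P(16, K(0, -4))) + 336/369 = -343/(110 + 1*(8 + 16)) + 336/369 = -343/(110 + 1*24) + 336*(1/369) = -343/(110 + 24) + 112/123 = -343/134 + 112/123 = -27181/16482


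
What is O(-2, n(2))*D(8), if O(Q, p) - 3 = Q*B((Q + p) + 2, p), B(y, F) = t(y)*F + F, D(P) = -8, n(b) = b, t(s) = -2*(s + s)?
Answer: -248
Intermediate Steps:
t(s) = -4*s
B(y, F) = F - 4*F*y (B(y, F) = (-4*y)*F + F = -4*F*y + F = F - 4*F*y)
O(Q, p) = 3 + Q*p*(-7 - 4*Q - 4*p) (O(Q, p) = 3 + Q*(p*(1 - 4*((Q + p) + 2))) = 3 + Q*(p*(1 - 4*(2 + Q + p))) = 3 + Q*(p*(1 + (-8 - 4*Q - 4*p))) = 3 + Q*(p*(-7 - 4*Q - 4*p)) = 3 + Q*p*(-7 - 4*Q - 4*p))
O(-2, n(2))*D(8) = (3 - 1*(-2)*2*(7 + 4*(-2) + 4*2))*(-8) = (3 - 1*(-2)*2*(7 - 8 + 8))*(-8) = (3 - 1*(-2)*2*7)*(-8) = (3 + 28)*(-8) = 31*(-8) = -248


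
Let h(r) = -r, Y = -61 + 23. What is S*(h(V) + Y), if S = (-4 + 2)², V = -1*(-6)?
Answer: -176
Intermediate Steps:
V = 6
Y = -38
S = 4 (S = (-2)² = 4)
S*(h(V) + Y) = 4*(-1*6 - 38) = 4*(-6 - 38) = 4*(-44) = -176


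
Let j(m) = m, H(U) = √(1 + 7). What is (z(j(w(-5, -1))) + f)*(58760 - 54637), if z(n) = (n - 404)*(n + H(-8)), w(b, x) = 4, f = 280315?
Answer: 1149141945 - 3298400*√2 ≈ 1.1445e+9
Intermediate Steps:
H(U) = 2*√2 (H(U) = √8 = 2*√2)
z(n) = (-404 + n)*(n + 2*√2) (z(n) = (n - 404)*(n + 2*√2) = (-404 + n)*(n + 2*√2))
(z(j(w(-5, -1))) + f)*(58760 - 54637) = ((4² - 808*√2 - 404*4 + 2*4*√2) + 280315)*(58760 - 54637) = ((16 - 808*√2 - 1616 + 8*√2) + 280315)*4123 = ((-1600 - 800*√2) + 280315)*4123 = (278715 - 800*√2)*4123 = 1149141945 - 3298400*√2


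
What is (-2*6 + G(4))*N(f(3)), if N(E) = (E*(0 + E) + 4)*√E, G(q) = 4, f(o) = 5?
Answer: -232*√5 ≈ -518.77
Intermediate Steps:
N(E) = √E*(4 + E²) (N(E) = (E*E + 4)*√E = (E² + 4)*√E = (4 + E²)*√E = √E*(4 + E²))
(-2*6 + G(4))*N(f(3)) = (-2*6 + 4)*(√5*(4 + 5²)) = (-12 + 4)*(√5*(4 + 25)) = -8*√5*29 = -232*√5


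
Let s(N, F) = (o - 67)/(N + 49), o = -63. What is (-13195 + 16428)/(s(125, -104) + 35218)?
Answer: 281271/3063901 ≈ 0.091802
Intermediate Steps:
s(N, F) = -130/(49 + N) (s(N, F) = (-63 - 67)/(N + 49) = -130/(49 + N))
(-13195 + 16428)/(s(125, -104) + 35218) = (-13195 + 16428)/(-130/(49 + 125) + 35218) = 3233/(-130/174 + 35218) = 3233/(-130*1/174 + 35218) = 3233/(-65/87 + 35218) = 3233/(3063901/87) = 3233*(87/3063901) = 281271/3063901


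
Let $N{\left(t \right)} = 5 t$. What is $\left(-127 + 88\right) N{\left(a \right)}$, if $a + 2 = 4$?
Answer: $-390$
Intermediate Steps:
$a = 2$ ($a = -2 + 4 = 2$)
$\left(-127 + 88\right) N{\left(a \right)} = \left(-127 + 88\right) 5 \cdot 2 = \left(-39\right) 10 = -390$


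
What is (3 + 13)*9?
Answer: 144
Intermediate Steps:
(3 + 13)*9 = 16*9 = 144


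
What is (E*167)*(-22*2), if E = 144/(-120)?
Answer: 44088/5 ≈ 8817.6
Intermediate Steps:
E = -6/5 (E = 144*(-1/120) = -6/5 ≈ -1.2000)
(E*167)*(-22*2) = (-6/5*167)*(-22*2) = -1002/5*(-44) = 44088/5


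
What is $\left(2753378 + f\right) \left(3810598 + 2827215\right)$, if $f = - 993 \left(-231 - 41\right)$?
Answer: $20069255022362$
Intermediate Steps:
$f = 270096$ ($f = \left(-993\right) \left(-272\right) = 270096$)
$\left(2753378 + f\right) \left(3810598 + 2827215\right) = \left(2753378 + 270096\right) \left(3810598 + 2827215\right) = 3023474 \cdot 6637813 = 20069255022362$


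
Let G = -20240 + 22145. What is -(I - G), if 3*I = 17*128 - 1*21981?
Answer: 25520/3 ≈ 8506.7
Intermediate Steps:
G = 1905
I = -19805/3 (I = (17*128 - 1*21981)/3 = (2176 - 21981)/3 = (⅓)*(-19805) = -19805/3 ≈ -6601.7)
-(I - G) = -(-19805/3 - 1*1905) = -(-19805/3 - 1905) = -1*(-25520/3) = 25520/3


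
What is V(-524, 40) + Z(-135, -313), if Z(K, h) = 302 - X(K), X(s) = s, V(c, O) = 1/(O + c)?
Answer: 211507/484 ≈ 437.00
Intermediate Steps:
Z(K, h) = 302 - K
V(-524, 40) + Z(-135, -313) = 1/(40 - 524) + (302 - 1*(-135)) = 1/(-484) + (302 + 135) = -1/484 + 437 = 211507/484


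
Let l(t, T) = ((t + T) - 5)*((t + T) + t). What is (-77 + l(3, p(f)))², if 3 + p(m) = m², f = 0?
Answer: 8464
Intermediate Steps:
p(m) = -3 + m²
l(t, T) = (T + 2*t)*(-5 + T + t) (l(t, T) = ((T + t) - 5)*((T + t) + t) = (-5 + T + t)*(T + 2*t) = (T + 2*t)*(-5 + T + t))
(-77 + l(3, p(f)))² = (-77 + ((-3 + 0²)² - 10*3 - 5*(-3 + 0²) + 2*3² + 3*(-3 + 0²)*3))² = (-77 + ((-3 + 0)² - 30 - 5*(-3 + 0) + 2*9 + 3*(-3 + 0)*3))² = (-77 + ((-3)² - 30 - 5*(-3) + 18 + 3*(-3)*3))² = (-77 + (9 - 30 + 15 + 18 - 27))² = (-77 - 15)² = (-92)² = 8464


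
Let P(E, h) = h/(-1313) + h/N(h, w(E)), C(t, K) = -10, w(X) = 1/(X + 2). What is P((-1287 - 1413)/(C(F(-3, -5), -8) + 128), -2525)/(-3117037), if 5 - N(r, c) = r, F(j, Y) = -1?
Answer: -6085/20503869386 ≈ -2.9677e-7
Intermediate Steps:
w(X) = 1/(2 + X)
N(r, c) = 5 - r
P(E, h) = -h/1313 + h/(5 - h) (P(E, h) = h/(-1313) + h/(5 - h) = h*(-1/1313) + h/(5 - h) = -h/1313 + h/(5 - h))
P((-1287 - 1413)/(C(F(-3, -5), -8) + 128), -2525)/(-3117037) = ((1/1313)*(-2525)*(-1308 - 1*(-2525))/(-5 - 2525))/(-3117037) = ((1/1313)*(-2525)*(-1308 + 2525)/(-2530))*(-1/3117037) = ((1/1313)*(-2525)*(-1/2530)*1217)*(-1/3117037) = (6085/6578)*(-1/3117037) = -6085/20503869386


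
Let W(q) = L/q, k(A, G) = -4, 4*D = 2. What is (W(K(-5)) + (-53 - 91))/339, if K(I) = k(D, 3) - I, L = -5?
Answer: -149/339 ≈ -0.43953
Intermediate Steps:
D = ½ (D = (¼)*2 = ½ ≈ 0.50000)
K(I) = -4 - I
W(q) = -5/q
(W(K(-5)) + (-53 - 91))/339 = (-5/(-4 - 1*(-5)) + (-53 - 91))/339 = (-5/(-4 + 5) - 144)*(1/339) = (-5/1 - 144)*(1/339) = (-5*1 - 144)*(1/339) = (-5 - 144)*(1/339) = -149*1/339 = -149/339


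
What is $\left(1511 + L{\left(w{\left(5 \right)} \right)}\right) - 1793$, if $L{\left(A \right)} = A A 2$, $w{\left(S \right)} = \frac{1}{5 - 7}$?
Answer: $- \frac{563}{2} \approx -281.5$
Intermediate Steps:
$w{\left(S \right)} = - \frac{1}{2}$ ($w{\left(S \right)} = \frac{1}{-2} = - \frac{1}{2}$)
$L{\left(A \right)} = 2 A^{2}$ ($L{\left(A \right)} = A^{2} \cdot 2 = 2 A^{2}$)
$\left(1511 + L{\left(w{\left(5 \right)} \right)}\right) - 1793 = \left(1511 + 2 \left(- \frac{1}{2}\right)^{2}\right) - 1793 = \left(1511 + 2 \cdot \frac{1}{4}\right) - 1793 = \left(1511 + \frac{1}{2}\right) - 1793 = \frac{3023}{2} - 1793 = - \frac{563}{2}$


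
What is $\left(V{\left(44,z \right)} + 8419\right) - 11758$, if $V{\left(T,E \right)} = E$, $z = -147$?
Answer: $-3486$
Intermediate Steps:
$\left(V{\left(44,z \right)} + 8419\right) - 11758 = \left(-147 + 8419\right) - 11758 = 8272 - 11758 = -3486$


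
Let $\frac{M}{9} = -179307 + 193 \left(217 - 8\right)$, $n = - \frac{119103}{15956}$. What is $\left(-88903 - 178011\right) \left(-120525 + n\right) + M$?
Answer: $\frac{256656659788431}{7978} \approx 3.2171 \cdot 10^{10}$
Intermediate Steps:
$n = - \frac{119103}{15956}$ ($n = \left(-119103\right) \frac{1}{15956} = - \frac{119103}{15956} \approx -7.4645$)
$M = -1250730$ ($M = 9 \left(-179307 + 193 \left(217 - 8\right)\right) = 9 \left(-179307 + 193 \cdot 209\right) = 9 \left(-179307 + 40337\right) = 9 \left(-138970\right) = -1250730$)
$\left(-88903 - 178011\right) \left(-120525 + n\right) + M = \left(-88903 - 178011\right) \left(-120525 - \frac{119103}{15956}\right) - 1250730 = \left(-266914\right) \left(- \frac{1923216003}{15956}\right) - 1250730 = \frac{256666638112371}{7978} - 1250730 = \frac{256656659788431}{7978}$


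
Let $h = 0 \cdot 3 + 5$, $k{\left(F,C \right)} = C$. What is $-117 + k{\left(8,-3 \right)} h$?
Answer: $-132$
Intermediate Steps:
$h = 5$ ($h = 0 + 5 = 5$)
$-117 + k{\left(8,-3 \right)} h = -117 - 15 = -132$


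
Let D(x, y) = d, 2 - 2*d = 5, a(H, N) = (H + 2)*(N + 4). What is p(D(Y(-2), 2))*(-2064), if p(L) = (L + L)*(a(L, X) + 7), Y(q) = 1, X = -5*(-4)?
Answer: 117648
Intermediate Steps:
X = 20
a(H, N) = (2 + H)*(4 + N)
d = -3/2 (d = 1 - ½*5 = 1 - 5/2 = -3/2 ≈ -1.5000)
D(x, y) = -3/2
p(L) = 2*L*(55 + 24*L) (p(L) = (L + L)*((8 + 2*20 + 4*L + L*20) + 7) = (2*L)*((8 + 40 + 4*L + 20*L) + 7) = (2*L)*((48 + 24*L) + 7) = (2*L)*(55 + 24*L) = 2*L*(55 + 24*L))
p(D(Y(-2), 2))*(-2064) = (2*(-3/2)*(55 + 24*(-3/2)))*(-2064) = (2*(-3/2)*(55 - 36))*(-2064) = (2*(-3/2)*19)*(-2064) = -57*(-2064) = 117648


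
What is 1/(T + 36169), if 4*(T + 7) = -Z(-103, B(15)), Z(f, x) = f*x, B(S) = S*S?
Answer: 4/167823 ≈ 2.3835e-5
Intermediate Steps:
B(S) = S²
T = 23147/4 (T = -7 + (-(-103)*15²)/4 = -7 + (-(-103)*225)/4 = -7 + (-1*(-23175))/4 = -7 + (¼)*23175 = -7 + 23175/4 = 23147/4 ≈ 5786.8)
1/(T + 36169) = 1/(23147/4 + 36169) = 1/(167823/4) = 4/167823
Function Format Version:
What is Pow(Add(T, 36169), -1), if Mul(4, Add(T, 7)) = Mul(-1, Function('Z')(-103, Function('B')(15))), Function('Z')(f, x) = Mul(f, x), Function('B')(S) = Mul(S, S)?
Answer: Rational(4, 167823) ≈ 2.3835e-5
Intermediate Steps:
Function('B')(S) = Pow(S, 2)
T = Rational(23147, 4) (T = Add(-7, Mul(Rational(1, 4), Mul(-1, Mul(-103, Pow(15, 2))))) = Add(-7, Mul(Rational(1, 4), Mul(-1, Mul(-103, 225)))) = Add(-7, Mul(Rational(1, 4), Mul(-1, -23175))) = Add(-7, Mul(Rational(1, 4), 23175)) = Add(-7, Rational(23175, 4)) = Rational(23147, 4) ≈ 5786.8)
Pow(Add(T, 36169), -1) = Pow(Add(Rational(23147, 4), 36169), -1) = Pow(Rational(167823, 4), -1) = Rational(4, 167823)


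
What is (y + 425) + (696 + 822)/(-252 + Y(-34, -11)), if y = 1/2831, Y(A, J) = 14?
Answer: 141029215/336889 ≈ 418.62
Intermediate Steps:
y = 1/2831 ≈ 0.00035323
(y + 425) + (696 + 822)/(-252 + Y(-34, -11)) = (1/2831 + 425) + (696 + 822)/(-252 + 14) = 1203176/2831 + 1518/(-238) = 1203176/2831 + 1518*(-1/238) = 1203176/2831 - 759/119 = 141029215/336889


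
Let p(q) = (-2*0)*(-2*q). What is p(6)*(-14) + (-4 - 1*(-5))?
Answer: 1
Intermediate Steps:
p(q) = 0 (p(q) = 0*(-2*q) = 0)
p(6)*(-14) + (-4 - 1*(-5)) = 0*(-14) + (-4 - 1*(-5)) = 0 + (-4 + 5) = 0 + 1 = 1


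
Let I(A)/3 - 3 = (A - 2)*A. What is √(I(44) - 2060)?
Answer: √3493 ≈ 59.102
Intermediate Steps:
I(A) = 9 + 3*A*(-2 + A) (I(A) = 9 + 3*((A - 2)*A) = 9 + 3*((-2 + A)*A) = 9 + 3*(A*(-2 + A)) = 9 + 3*A*(-2 + A))
√(I(44) - 2060) = √((9 - 6*44 + 3*44²) - 2060) = √((9 - 264 + 3*1936) - 2060) = √((9 - 264 + 5808) - 2060) = √(5553 - 2060) = √3493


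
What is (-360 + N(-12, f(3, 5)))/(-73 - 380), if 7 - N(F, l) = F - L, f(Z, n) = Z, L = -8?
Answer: 349/453 ≈ 0.77042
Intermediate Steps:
N(F, l) = -1 - F (N(F, l) = 7 - (F - 1*(-8)) = 7 - (F + 8) = 7 - (8 + F) = 7 + (-8 - F) = -1 - F)
(-360 + N(-12, f(3, 5)))/(-73 - 380) = (-360 + (-1 - 1*(-12)))/(-73 - 380) = (-360 + (-1 + 12))/(-453) = (-360 + 11)*(-1/453) = -349*(-1/453) = 349/453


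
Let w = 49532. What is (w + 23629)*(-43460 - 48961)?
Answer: -6761612781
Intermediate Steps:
(w + 23629)*(-43460 - 48961) = (49532 + 23629)*(-43460 - 48961) = 73161*(-92421) = -6761612781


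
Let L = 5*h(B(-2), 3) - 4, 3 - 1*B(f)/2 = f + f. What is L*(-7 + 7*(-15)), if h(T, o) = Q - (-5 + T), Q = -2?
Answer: 6608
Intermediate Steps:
B(f) = 6 - 4*f (B(f) = 6 - 2*(f + f) = 6 - 4*f)
h(T, o) = 3 - T (h(T, o) = -2 - (-5 + T) = -2 + (5 - T) = 3 - T)
L = -59 (L = 5*(3 - (6 - 4*(-2))) - 4 = 5*(3 - (6 + 8)) - 4 = 5*(3 - 1*14) - 4 = 5*(3 - 14) - 4 = 5*(-11) - 4 = -55 - 4 = -59)
L*(-7 + 7*(-15)) = -59*(-7 + 7*(-15)) = -59*(-7 - 105) = -59*(-112) = 6608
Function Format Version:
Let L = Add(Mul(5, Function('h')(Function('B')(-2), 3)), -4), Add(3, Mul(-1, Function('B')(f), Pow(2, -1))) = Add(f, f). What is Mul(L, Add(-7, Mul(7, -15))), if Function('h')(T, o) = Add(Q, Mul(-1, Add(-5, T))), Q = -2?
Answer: 6608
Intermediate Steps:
Function('B')(f) = Add(6, Mul(-4, f)) (Function('B')(f) = Add(6, Mul(-2, Add(f, f))) = Add(6, Mul(-2, Mul(2, f))) = Add(6, Mul(-4, f)))
Function('h')(T, o) = Add(3, Mul(-1, T)) (Function('h')(T, o) = Add(-2, Mul(-1, Add(-5, T))) = Add(-2, Add(5, Mul(-1, T))) = Add(3, Mul(-1, T)))
L = -59 (L = Add(Mul(5, Add(3, Mul(-1, Add(6, Mul(-4, -2))))), -4) = Add(Mul(5, Add(3, Mul(-1, Add(6, 8)))), -4) = Add(Mul(5, Add(3, Mul(-1, 14))), -4) = Add(Mul(5, Add(3, -14)), -4) = Add(Mul(5, -11), -4) = Add(-55, -4) = -59)
Mul(L, Add(-7, Mul(7, -15))) = Mul(-59, Add(-7, Mul(7, -15))) = Mul(-59, Add(-7, -105)) = Mul(-59, -112) = 6608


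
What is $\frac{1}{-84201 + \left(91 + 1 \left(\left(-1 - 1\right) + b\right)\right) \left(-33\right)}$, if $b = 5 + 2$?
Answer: $- \frac{1}{87369} \approx -1.1446 \cdot 10^{-5}$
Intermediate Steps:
$b = 7$
$\frac{1}{-84201 + \left(91 + 1 \left(\left(-1 - 1\right) + b\right)\right) \left(-33\right)} = \frac{1}{-84201 + \left(91 + 1 \left(\left(-1 - 1\right) + 7\right)\right) \left(-33\right)} = \frac{1}{-84201 + \left(91 + 1 \left(-2 + 7\right)\right) \left(-33\right)} = \frac{1}{-84201 + \left(91 + 1 \cdot 5\right) \left(-33\right)} = \frac{1}{-84201 + \left(91 + 5\right) \left(-33\right)} = \frac{1}{-84201 + 96 \left(-33\right)} = \frac{1}{-84201 - 3168} = \frac{1}{-87369} = - \frac{1}{87369}$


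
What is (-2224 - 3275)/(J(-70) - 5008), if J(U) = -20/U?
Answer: 38493/35054 ≈ 1.0981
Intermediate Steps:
(-2224 - 3275)/(J(-70) - 5008) = (-2224 - 3275)/(-20/(-70) - 5008) = -5499/(-20*(-1/70) - 5008) = -5499/(2/7 - 5008) = -5499/(-35054/7) = -5499*(-7/35054) = 38493/35054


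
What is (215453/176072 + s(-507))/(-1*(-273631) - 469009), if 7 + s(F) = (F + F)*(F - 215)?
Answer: -42967567575/11466865072 ≈ -3.7471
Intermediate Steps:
s(F) = -7 + 2*F*(-215 + F) (s(F) = -7 + (F + F)*(F - 215) = -7 + (2*F)*(-215 + F) = -7 + 2*F*(-215 + F))
(215453/176072 + s(-507))/(-1*(-273631) - 469009) = (215453/176072 + (-7 - 430*(-507) + 2*(-507)**2))/(-1*(-273631) - 469009) = (215453*(1/176072) + (-7 + 218010 + 2*257049))/(273631 - 469009) = (215453/176072 + (-7 + 218010 + 514098))/(-195378) = (215453/176072 + 732101)*(-1/195378) = (128902702725/176072)*(-1/195378) = -42967567575/11466865072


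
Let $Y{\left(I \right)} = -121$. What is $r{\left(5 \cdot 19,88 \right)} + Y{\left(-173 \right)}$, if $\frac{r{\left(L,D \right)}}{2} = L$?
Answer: $69$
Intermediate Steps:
$r{\left(L,D \right)} = 2 L$
$r{\left(5 \cdot 19,88 \right)} + Y{\left(-173 \right)} = 2 \cdot 5 \cdot 19 - 121 = 2 \cdot 95 - 121 = 190 - 121 = 69$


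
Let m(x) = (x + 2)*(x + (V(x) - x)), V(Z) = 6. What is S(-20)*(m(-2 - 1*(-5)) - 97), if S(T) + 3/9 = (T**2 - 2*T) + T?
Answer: -84353/3 ≈ -28118.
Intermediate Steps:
S(T) = -1/3 + T**2 - T (S(T) = -1/3 + ((T**2 - 2*T) + T) = -1/3 + (T**2 - T) = -1/3 + T**2 - T)
m(x) = 12 + 6*x (m(x) = (x + 2)*(x + (6 - x)) = (2 + x)*6 = 12 + 6*x)
S(-20)*(m(-2 - 1*(-5)) - 97) = (-1/3 + (-20)**2 - 1*(-20))*((12 + 6*(-2 - 1*(-5))) - 97) = (-1/3 + 400 + 20)*((12 + 6*(-2 + 5)) - 97) = 1259*((12 + 6*3) - 97)/3 = 1259*((12 + 18) - 97)/3 = 1259*(30 - 97)/3 = (1259/3)*(-67) = -84353/3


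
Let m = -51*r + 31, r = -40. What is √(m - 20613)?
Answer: I*√18542 ≈ 136.17*I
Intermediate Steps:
m = 2071 (m = -51*(-40) + 31 = 2040 + 31 = 2071)
√(m - 20613) = √(2071 - 20613) = √(-18542) = I*√18542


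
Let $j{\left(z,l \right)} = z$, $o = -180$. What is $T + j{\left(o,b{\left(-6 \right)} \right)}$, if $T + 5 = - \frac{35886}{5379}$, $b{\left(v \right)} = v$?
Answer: $- \frac{343667}{1793} \approx -191.67$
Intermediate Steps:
$T = - \frac{20927}{1793}$ ($T = -5 - \frac{35886}{5379} = -5 - \frac{11962}{1793} = - \frac{20927}{1793} \approx -11.671$)
$T + j{\left(o,b{\left(-6 \right)} \right)} = - \frac{20927}{1793} - 180 = - \frac{343667}{1793}$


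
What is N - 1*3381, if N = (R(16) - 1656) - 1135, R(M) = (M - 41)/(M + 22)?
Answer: -234561/38 ≈ -6172.7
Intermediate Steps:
R(M) = (-41 + M)/(22 + M)
N = -106083/38 (N = ((-41 + 16)/(22 + 16) - 1656) - 1135 = (-25/38 - 1656) - 1135 = -62953/38 - 1135 = -106083/38 ≈ -2791.7)
N - 1*3381 = -106083/38 - 1*3381 = -106083/38 - 3381 = -234561/38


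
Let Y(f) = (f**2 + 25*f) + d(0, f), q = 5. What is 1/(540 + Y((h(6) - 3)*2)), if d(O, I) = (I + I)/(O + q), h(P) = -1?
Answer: 5/2004 ≈ 0.0024950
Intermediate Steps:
d(O, I) = 2*I/(5 + O) (d(O, I) = (I + I)/(O + 5) = (2*I)/(5 + O) = 2*I/(5 + O))
Y(f) = f**2 + 127*f/5 (Y(f) = (f**2 + 25*f) + 2*f/(5 + 0) = (f**2 + 25*f) + 2*f/5 = f**2 + 127*f/5)
1/(540 + Y((h(6) - 3)*2)) = 1/(540 + ((-1 - 3)*2)*(127 + 5*((-1 - 3)*2))/5) = 1/(540 + (-4*2)*(127 + 5*(-4*2))/5) = 1/(540 + (1/5)*(-8)*(127 + 5*(-8))) = 1/(540 + (1/5)*(-8)*(127 - 40)) = 1/(540 + (1/5)*(-8)*87) = 1/(540 - 696/5) = 1/(2004/5) = 5/2004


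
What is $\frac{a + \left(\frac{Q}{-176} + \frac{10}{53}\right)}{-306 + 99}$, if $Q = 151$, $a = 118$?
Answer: $- \frac{1094461}{1930896} \approx -0.56682$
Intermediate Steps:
$\frac{a + \left(\frac{Q}{-176} + \frac{10}{53}\right)}{-306 + 99} = \frac{118 + \left(\frac{151}{-176} + \frac{10}{53}\right)}{-306 + 99} = \frac{118 + \left(151 \left(- \frac{1}{176}\right) + 10 \cdot \frac{1}{53}\right)}{-207} = \left(118 + \left(- \frac{151}{176} + \frac{10}{53}\right)\right) \left(- \frac{1}{207}\right) = \left(118 - \frac{6243}{9328}\right) \left(- \frac{1}{207}\right) = \frac{1094461}{9328} \left(- \frac{1}{207}\right) = - \frac{1094461}{1930896}$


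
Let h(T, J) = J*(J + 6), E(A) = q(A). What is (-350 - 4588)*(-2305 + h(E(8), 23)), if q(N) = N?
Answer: 8088444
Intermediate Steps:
E(A) = A
h(T, J) = J*(6 + J)
(-350 - 4588)*(-2305 + h(E(8), 23)) = (-350 - 4588)*(-2305 + 23*(6 + 23)) = -4938*(-2305 + 23*29) = -4938*(-2305 + 667) = -4938*(-1638) = 8088444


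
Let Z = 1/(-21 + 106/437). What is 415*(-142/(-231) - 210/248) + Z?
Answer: -25034916283/259829724 ≈ -96.351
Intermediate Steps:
Z = -437/9071 (Z = 1/(-21 + 106*(1/437)) = 1/(-21 + 106/437) = 1/(-9071/437) = -437/9071 ≈ -0.048176)
415*(-142/(-231) - 210/248) + Z = 415*(-142/(-231) - 210/248) - 437/9071 = 415*(-142*(-1/231) - 210*1/248) - 437/9071 = 415*(142/231 - 105/124) - 437/9071 = 415*(-6647/28644) - 437/9071 = -2758505/28644 - 437/9071 = -25034916283/259829724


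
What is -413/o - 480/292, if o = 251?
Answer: -60269/18323 ≈ -3.2893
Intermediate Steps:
-413/o - 480/292 = -413/251 - 480/292 = -413*1/251 - 480*1/292 = -413/251 - 120/73 = -60269/18323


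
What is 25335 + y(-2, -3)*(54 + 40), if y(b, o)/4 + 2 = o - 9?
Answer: 20071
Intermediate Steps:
y(b, o) = -44 + 4*o (y(b, o) = -8 + 4*(o - 9) = -8 + 4*(-9 + o) = -8 + (-36 + 4*o) = -44 + 4*o)
25335 + y(-2, -3)*(54 + 40) = 25335 + (-44 + 4*(-3))*(54 + 40) = 25335 + (-44 - 12)*94 = 25335 - 56*94 = 25335 - 5264 = 20071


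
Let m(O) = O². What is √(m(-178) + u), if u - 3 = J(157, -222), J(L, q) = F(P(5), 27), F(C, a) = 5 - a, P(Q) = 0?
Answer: √31665 ≈ 177.95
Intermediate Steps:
J(L, q) = -22 (J(L, q) = 5 - 1*27 = 5 - 27 = -22)
u = -19 (u = 3 - 22 = -19)
√(m(-178) + u) = √((-178)² - 19) = √(31684 - 19) = √31665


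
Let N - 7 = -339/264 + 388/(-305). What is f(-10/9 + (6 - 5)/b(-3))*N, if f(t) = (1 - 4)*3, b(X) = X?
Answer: -1073439/26840 ≈ -39.994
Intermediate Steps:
f(t) = -9 (f(t) = -3*3 = -9)
N = 119271/26840 (N = 7 + (-339/264 + 388/(-305)) = 7 + (-339*1/264 + 388*(-1/305)) = 7 + (-113/88 - 388/305) = 7 - 68609/26840 = 119271/26840 ≈ 4.4438)
f(-10/9 + (6 - 5)/b(-3))*N = -9*119271/26840 = -1073439/26840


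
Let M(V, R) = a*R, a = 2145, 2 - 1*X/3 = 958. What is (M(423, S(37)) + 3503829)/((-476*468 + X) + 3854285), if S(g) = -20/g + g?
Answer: 132535278/134260013 ≈ 0.98715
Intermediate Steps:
X = -2868 (X = 6 - 3*958 = 6 - 2874 = -2868)
S(g) = g - 20/g
M(V, R) = 2145*R
(M(423, S(37)) + 3503829)/((-476*468 + X) + 3854285) = (2145*(37 - 20/37) + 3503829)/((-476*468 - 2868) + 3854285) = (2145*(37 - 20*1/37) + 3503829)/((-222768 - 2868) + 3854285) = (2145*(37 - 20/37) + 3503829)/(-225636 + 3854285) = (2145*(1349/37) + 3503829)/3628649 = (2893605/37 + 3503829)*(1/3628649) = (132535278/37)*(1/3628649) = 132535278/134260013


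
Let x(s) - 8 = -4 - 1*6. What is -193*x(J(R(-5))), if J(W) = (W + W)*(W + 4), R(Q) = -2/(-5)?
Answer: 386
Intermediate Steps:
R(Q) = 2/5 (R(Q) = -2*(-1/5) = 2/5)
J(W) = 2*W*(4 + W) (J(W) = (2*W)*(4 + W) = 2*W*(4 + W))
x(s) = -2 (x(s) = 8 + (-4 - 1*6) = 8 + (-4 - 6) = 8 - 10 = -2)
-193*x(J(R(-5))) = -193*(-2) = 386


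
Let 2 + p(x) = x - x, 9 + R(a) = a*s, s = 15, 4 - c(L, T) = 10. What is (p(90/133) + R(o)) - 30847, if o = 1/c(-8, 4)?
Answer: -61721/2 ≈ -30861.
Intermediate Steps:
c(L, T) = -6 (c(L, T) = 4 - 1*10 = 4 - 10 = -6)
o = -⅙ (o = 1/(-6) = -⅙ ≈ -0.16667)
R(a) = -9 + 15*a (R(a) = -9 + a*15 = -9 + 15*a)
p(x) = -2 (p(x) = -2 + (x - x) = -2 + 0 = -2)
(p(90/133) + R(o)) - 30847 = (-2 + (-9 + 15*(-⅙))) - 30847 = (-2 + (-9 - 5/2)) - 30847 = (-2 - 23/2) - 30847 = -27/2 - 30847 = -61721/2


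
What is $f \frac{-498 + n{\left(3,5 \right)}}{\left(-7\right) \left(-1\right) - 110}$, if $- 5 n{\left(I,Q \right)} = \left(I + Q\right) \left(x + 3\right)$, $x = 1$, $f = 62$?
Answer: $\frac{156364}{515} \approx 303.62$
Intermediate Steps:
$n{\left(I,Q \right)} = - \frac{4 I}{5} - \frac{4 Q}{5}$ ($n{\left(I,Q \right)} = - \frac{\left(I + Q\right) \left(1 + 3\right)}{5} = - \frac{\left(I + Q\right) 4}{5} = - \frac{4 I + 4 Q}{5} = - \frac{4 I}{5} - \frac{4 Q}{5}$)
$f \frac{-498 + n{\left(3,5 \right)}}{\left(-7\right) \left(-1\right) - 110} = 62 \frac{-498 - \frac{32}{5}}{\left(-7\right) \left(-1\right) - 110} = 62 \frac{-498 - \frac{32}{5}}{7 - 110} = 62 \frac{-498 - \frac{32}{5}}{-103} = 62 \left(\left(- \frac{2522}{5}\right) \left(- \frac{1}{103}\right)\right) = 62 \cdot \frac{2522}{515} = \frac{156364}{515}$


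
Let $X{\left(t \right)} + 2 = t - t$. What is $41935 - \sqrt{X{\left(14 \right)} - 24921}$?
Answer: $41935 - i \sqrt{24923} \approx 41935.0 - 157.87 i$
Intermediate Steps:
$X{\left(t \right)} = -2$ ($X{\left(t \right)} = -2 + \left(t - t\right) = -2 + 0 = -2$)
$41935 - \sqrt{X{\left(14 \right)} - 24921} = 41935 - \sqrt{-2 - 24921} = 41935 - \sqrt{-24923} = 41935 - i \sqrt{24923}$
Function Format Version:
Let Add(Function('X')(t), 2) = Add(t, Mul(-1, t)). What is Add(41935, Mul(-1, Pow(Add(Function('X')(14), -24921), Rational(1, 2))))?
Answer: Add(41935, Mul(-1, I, Pow(24923, Rational(1, 2)))) ≈ Add(41935., Mul(-157.87, I))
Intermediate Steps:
Function('X')(t) = -2 (Function('X')(t) = Add(-2, Add(t, Mul(-1, t))) = Add(-2, 0) = -2)
Add(41935, Mul(-1, Pow(Add(Function('X')(14), -24921), Rational(1, 2)))) = Add(41935, Mul(-1, Pow(Add(-2, -24921), Rational(1, 2)))) = Add(41935, Mul(-1, Pow(-24923, Rational(1, 2)))) = Add(41935, Mul(-1, Mul(I, Pow(24923, Rational(1, 2))))) = Add(41935, Mul(-1, I, Pow(24923, Rational(1, 2))))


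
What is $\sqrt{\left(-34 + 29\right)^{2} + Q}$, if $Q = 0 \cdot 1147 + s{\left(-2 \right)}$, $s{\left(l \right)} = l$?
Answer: $\sqrt{23} \approx 4.7958$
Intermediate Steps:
$Q = -2$ ($Q = 0 \cdot 1147 - 2 = 0 - 2 = -2$)
$\sqrt{\left(-34 + 29\right)^{2} + Q} = \sqrt{\left(-34 + 29\right)^{2} - 2} = \sqrt{\left(-5\right)^{2} - 2} = \sqrt{25 - 2} = \sqrt{23}$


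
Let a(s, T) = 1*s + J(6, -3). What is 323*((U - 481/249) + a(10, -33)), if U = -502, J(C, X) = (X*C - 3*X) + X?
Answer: -40690571/249 ≈ -1.6342e+5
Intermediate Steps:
J(C, X) = -2*X + C*X (J(C, X) = (C*X - 3*X) + X = (-3*X + C*X) + X = -2*X + C*X)
a(s, T) = -12 + s (a(s, T) = 1*s - 3*(-2 + 6) = s - 3*4 = s - 12 = -12 + s)
323*((U - 481/249) + a(10, -33)) = 323*((-502 - 481/249) + (-12 + 10)) = 323*((-502 - 481*1/249) - 2) = 323*((-502 - 481/249) - 2) = 323*(-125479/249 - 2) = 323*(-125977/249) = -40690571/249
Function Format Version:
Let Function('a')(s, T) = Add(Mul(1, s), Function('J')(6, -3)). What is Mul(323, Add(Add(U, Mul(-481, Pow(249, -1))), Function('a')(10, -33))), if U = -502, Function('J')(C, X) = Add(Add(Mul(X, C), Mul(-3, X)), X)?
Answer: Rational(-40690571, 249) ≈ -1.6342e+5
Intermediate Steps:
Function('J')(C, X) = Add(Mul(-2, X), Mul(C, X)) (Function('J')(C, X) = Add(Add(Mul(C, X), Mul(-3, X)), X) = Add(Add(Mul(-3, X), Mul(C, X)), X) = Add(Mul(-2, X), Mul(C, X)))
Function('a')(s, T) = Add(-12, s) (Function('a')(s, T) = Add(Mul(1, s), Mul(-3, Add(-2, 6))) = Add(s, Mul(-3, 4)) = Add(s, -12) = Add(-12, s))
Mul(323, Add(Add(U, Mul(-481, Pow(249, -1))), Function('a')(10, -33))) = Mul(323, Add(Add(-502, Mul(-481, Pow(249, -1))), Add(-12, 10))) = Mul(323, Add(Add(-502, Mul(-481, Rational(1, 249))), -2)) = Mul(323, Add(Add(-502, Rational(-481, 249)), -2)) = Mul(323, Add(Rational(-125479, 249), -2)) = Mul(323, Rational(-125977, 249)) = Rational(-40690571, 249)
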